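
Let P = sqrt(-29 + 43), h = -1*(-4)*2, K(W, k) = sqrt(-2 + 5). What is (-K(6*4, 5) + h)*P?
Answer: sqrt(14)*(8 - sqrt(3)) ≈ 23.453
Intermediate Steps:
K(W, k) = sqrt(3)
h = 8 (h = 4*2 = 8)
P = sqrt(14) ≈ 3.7417
(-K(6*4, 5) + h)*P = (-sqrt(3) + 8)*sqrt(14) = (8 - sqrt(3))*sqrt(14) = sqrt(14)*(8 - sqrt(3))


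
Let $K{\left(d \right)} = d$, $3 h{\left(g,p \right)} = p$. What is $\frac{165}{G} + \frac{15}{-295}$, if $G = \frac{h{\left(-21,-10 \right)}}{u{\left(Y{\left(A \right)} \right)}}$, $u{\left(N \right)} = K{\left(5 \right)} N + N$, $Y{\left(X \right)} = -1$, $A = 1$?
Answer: $\frac{17520}{59} \approx 296.95$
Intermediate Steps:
$h{\left(g,p \right)} = \frac{p}{3}$
$u{\left(N \right)} = 6 N$ ($u{\left(N \right)} = 5 N + N = 6 N$)
$G = \frac{5}{9}$ ($G = \frac{\frac{1}{3} \left(-10\right)}{6 \left(-1\right)} = - \frac{10}{3 \left(-6\right)} = \left(- \frac{10}{3}\right) \left(- \frac{1}{6}\right) = \frac{5}{9} \approx 0.55556$)
$\frac{165}{G} + \frac{15}{-295} = \frac{165}{\frac{5}{9}} + \frac{15}{-295} = 165 \cdot \frac{9}{5} + 15 \left(- \frac{1}{295}\right) = 297 - \frac{3}{59} = \frac{17520}{59}$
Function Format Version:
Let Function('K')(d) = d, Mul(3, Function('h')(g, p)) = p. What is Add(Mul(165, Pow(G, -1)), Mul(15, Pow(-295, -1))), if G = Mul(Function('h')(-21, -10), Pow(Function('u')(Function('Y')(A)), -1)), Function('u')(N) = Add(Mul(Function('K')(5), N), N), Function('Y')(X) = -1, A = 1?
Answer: Rational(17520, 59) ≈ 296.95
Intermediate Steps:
Function('h')(g, p) = Mul(Rational(1, 3), p)
Function('u')(N) = Mul(6, N) (Function('u')(N) = Add(Mul(5, N), N) = Mul(6, N))
G = Rational(5, 9) (G = Mul(Mul(Rational(1, 3), -10), Pow(Mul(6, -1), -1)) = Mul(Rational(-10, 3), Pow(-6, -1)) = Mul(Rational(-10, 3), Rational(-1, 6)) = Rational(5, 9) ≈ 0.55556)
Add(Mul(165, Pow(G, -1)), Mul(15, Pow(-295, -1))) = Add(Mul(165, Pow(Rational(5, 9), -1)), Mul(15, Pow(-295, -1))) = Add(Mul(165, Rational(9, 5)), Mul(15, Rational(-1, 295))) = Add(297, Rational(-3, 59)) = Rational(17520, 59)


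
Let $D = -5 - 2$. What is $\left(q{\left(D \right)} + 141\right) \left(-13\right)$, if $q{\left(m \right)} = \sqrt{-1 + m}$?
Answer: $-1833 - 26 i \sqrt{2} \approx -1833.0 - 36.77 i$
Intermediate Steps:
$D = -7$ ($D = -5 - 2 = -7$)
$\left(q{\left(D \right)} + 141\right) \left(-13\right) = \left(\sqrt{-1 - 7} + 141\right) \left(-13\right) = \left(\sqrt{-8} + 141\right) \left(-13\right) = \left(2 i \sqrt{2} + 141\right) \left(-13\right) = \left(141 + 2 i \sqrt{2}\right) \left(-13\right) = -1833 - 26 i \sqrt{2}$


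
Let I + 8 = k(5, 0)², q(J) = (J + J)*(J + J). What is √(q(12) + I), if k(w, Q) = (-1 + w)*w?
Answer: 22*√2 ≈ 31.113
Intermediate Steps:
k(w, Q) = w*(-1 + w)
q(J) = 4*J² (q(J) = (2*J)*(2*J) = 4*J²)
I = 392 (I = -8 + (5*(-1 + 5))² = -8 + (5*4)² = -8 + 20² = -8 + 400 = 392)
√(q(12) + I) = √(4*12² + 392) = √(4*144 + 392) = √(576 + 392) = √968 = 22*√2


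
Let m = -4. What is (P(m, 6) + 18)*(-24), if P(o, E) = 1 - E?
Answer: -312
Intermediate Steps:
(P(m, 6) + 18)*(-24) = ((1 - 1*6) + 18)*(-24) = ((1 - 6) + 18)*(-24) = (-5 + 18)*(-24) = 13*(-24) = -312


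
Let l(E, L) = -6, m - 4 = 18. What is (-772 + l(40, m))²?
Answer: 605284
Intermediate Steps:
m = 22 (m = 4 + 18 = 22)
(-772 + l(40, m))² = (-772 - 6)² = (-778)² = 605284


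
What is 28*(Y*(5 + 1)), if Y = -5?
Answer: -840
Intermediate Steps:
28*(Y*(5 + 1)) = 28*(-5*(5 + 1)) = 28*(-5*6) = 28*(-30) = -840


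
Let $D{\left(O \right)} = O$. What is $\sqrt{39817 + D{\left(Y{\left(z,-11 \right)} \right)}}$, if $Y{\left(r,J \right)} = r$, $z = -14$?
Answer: $\sqrt{39803} \approx 199.51$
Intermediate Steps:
$\sqrt{39817 + D{\left(Y{\left(z,-11 \right)} \right)}} = \sqrt{39817 - 14} = \sqrt{39803}$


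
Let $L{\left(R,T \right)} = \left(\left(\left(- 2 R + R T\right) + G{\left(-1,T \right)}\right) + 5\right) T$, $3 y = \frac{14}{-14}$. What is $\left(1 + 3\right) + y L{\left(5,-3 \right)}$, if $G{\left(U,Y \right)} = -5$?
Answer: $-21$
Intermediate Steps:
$y = - \frac{1}{3}$ ($y = \frac{14 \frac{1}{-14}}{3} = \frac{14 \left(- \frac{1}{14}\right)}{3} = \frac{1}{3} \left(-1\right) = - \frac{1}{3} \approx -0.33333$)
$L{\left(R,T \right)} = T \left(- 2 R + R T\right)$ ($L{\left(R,T \right)} = \left(\left(\left(- 2 R + R T\right) - 5\right) + 5\right) T = \left(\left(-5 - 2 R + R T\right) + 5\right) T = \left(- 2 R + R T\right) T = T \left(- 2 R + R T\right)$)
$\left(1 + 3\right) + y L{\left(5,-3 \right)} = \left(1 + 3\right) - \frac{5 \left(-3\right) \left(-2 - 3\right)}{3} = 4 - \frac{5 \left(-3\right) \left(-5\right)}{3} = 4 - 25 = -21$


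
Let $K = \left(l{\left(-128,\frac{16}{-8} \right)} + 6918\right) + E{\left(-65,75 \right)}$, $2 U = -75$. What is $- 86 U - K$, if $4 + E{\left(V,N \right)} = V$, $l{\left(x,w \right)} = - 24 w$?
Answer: $-3672$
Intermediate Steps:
$E{\left(V,N \right)} = -4 + V$
$U = - \frac{75}{2}$ ($U = \frac{1}{2} \left(-75\right) = - \frac{75}{2} \approx -37.5$)
$K = 6897$ ($K = \left(- 24 \frac{16}{-8} + 6918\right) - 69 = \left(- 24 \cdot 16 \left(- \frac{1}{8}\right) + 6918\right) - 69 = \left(\left(-24\right) \left(-2\right) + 6918\right) - 69 = \left(48 + 6918\right) - 69 = 6966 - 69 = 6897$)
$- 86 U - K = \left(-86\right) \left(- \frac{75}{2}\right) - 6897 = 3225 - 6897 = -3672$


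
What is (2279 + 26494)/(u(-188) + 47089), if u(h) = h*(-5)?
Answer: 28773/48029 ≈ 0.59908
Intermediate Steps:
u(h) = -5*h
(2279 + 26494)/(u(-188) + 47089) = (2279 + 26494)/(-5*(-188) + 47089) = 28773/(940 + 47089) = 28773/48029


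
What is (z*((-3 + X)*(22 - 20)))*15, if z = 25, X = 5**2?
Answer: 16500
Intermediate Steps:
X = 25
(z*((-3 + X)*(22 - 20)))*15 = (25*((-3 + 25)*(22 - 20)))*15 = (25*(22*2))*15 = (25*44)*15 = 1100*15 = 16500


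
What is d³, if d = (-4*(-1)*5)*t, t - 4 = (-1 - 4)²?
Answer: 195112000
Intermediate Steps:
t = 29 (t = 4 + (-1 - 4)² = 4 + (-5)² = 4 + 25 = 29)
d = 580 (d = (-4*(-1)*5)*29 = (4*5)*29 = 20*29 = 580)
d³ = 580³ = 195112000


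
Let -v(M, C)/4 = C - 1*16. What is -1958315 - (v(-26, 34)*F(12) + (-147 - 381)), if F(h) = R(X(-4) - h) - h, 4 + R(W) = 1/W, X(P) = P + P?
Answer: -9794713/5 ≈ -1.9589e+6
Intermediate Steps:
X(P) = 2*P
R(W) = -4 + 1/W
v(M, C) = 64 - 4*C (v(M, C) = -4*(C - 1*16) = -4*(C - 16) = -4*(-16 + C) = 64 - 4*C)
F(h) = -4 + 1/(-8 - h) - h (F(h) = (-4 + 1/(2*(-4) - h)) - h = (-4 + 1/(-8 - h)) - h = -4 + 1/(-8 - h) - h)
-1958315 - (v(-26, 34)*F(12) + (-147 - 381)) = -1958315 - ((64 - 4*34)*((-1 + (-4 - 1*12)*(8 + 12))/(8 + 12)) + (-147 - 381)) = -1958315 - ((64 - 136)*((-1 + (-4 - 12)*20)/20) - 528) = -1958315 - (-18*(-1 - 16*20)/5 - 528) = -1958315 - (-18*(-1 - 320)/5 - 528) = -1958315 - (-18*(-321)/5 - 528) = -1958315 - (-72*(-321/20) - 528) = -1958315 - (5778/5 - 528) = -1958315 - 1*3138/5 = -1958315 - 3138/5 = -9794713/5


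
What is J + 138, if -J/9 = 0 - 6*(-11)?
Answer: -456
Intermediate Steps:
J = -594 (J = -9*(0 - 6*(-11)) = -9*(0 + 66) = -9*66 = -594)
J + 138 = -594 + 138 = -456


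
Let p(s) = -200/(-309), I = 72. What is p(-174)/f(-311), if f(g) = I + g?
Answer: -200/73851 ≈ -0.0027082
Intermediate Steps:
p(s) = 200/309 (p(s) = -200*(-1/309) = 200/309)
f(g) = 72 + g
p(-174)/f(-311) = 200/(309*(72 - 311)) = (200/309)/(-239) = (200/309)*(-1/239) = -200/73851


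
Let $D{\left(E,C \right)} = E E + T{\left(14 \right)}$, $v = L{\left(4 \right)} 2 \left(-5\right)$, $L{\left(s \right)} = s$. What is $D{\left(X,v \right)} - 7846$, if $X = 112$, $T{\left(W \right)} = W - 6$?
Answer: $4706$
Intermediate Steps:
$T{\left(W \right)} = -6 + W$ ($T{\left(W \right)} = W - 6 = -6 + W$)
$v = -40$ ($v = 4 \cdot 2 \left(-5\right) = 8 \left(-5\right) = -40$)
$D{\left(E,C \right)} = 8 + E^{2}$ ($D{\left(E,C \right)} = E E + \left(-6 + 14\right) = E^{2} + 8 = 8 + E^{2}$)
$D{\left(X,v \right)} - 7846 = \left(8 + 112^{2}\right) - 7846 = \left(8 + 12544\right) - 7846 = 12552 - 7846 = 4706$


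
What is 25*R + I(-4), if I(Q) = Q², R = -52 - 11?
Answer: -1559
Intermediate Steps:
R = -63
25*R + I(-4) = 25*(-63) + (-4)² = -1575 + 16 = -1559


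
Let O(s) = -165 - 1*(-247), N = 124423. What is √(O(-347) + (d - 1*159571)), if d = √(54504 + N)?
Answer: √(-159489 + √178927) ≈ 398.83*I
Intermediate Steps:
O(s) = 82 (O(s) = -165 + 247 = 82)
d = √178927 (d = √(54504 + 124423) = √178927 ≈ 423.00)
√(O(-347) + (d - 1*159571)) = √(82 + (√178927 - 1*159571)) = √(82 + (√178927 - 159571)) = √(82 + (-159571 + √178927)) = √(-159489 + √178927)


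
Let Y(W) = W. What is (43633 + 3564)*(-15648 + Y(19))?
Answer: -737641913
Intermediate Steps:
(43633 + 3564)*(-15648 + Y(19)) = (43633 + 3564)*(-15648 + 19) = 47197*(-15629) = -737641913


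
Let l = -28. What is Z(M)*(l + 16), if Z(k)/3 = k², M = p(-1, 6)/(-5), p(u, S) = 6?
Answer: -1296/25 ≈ -51.840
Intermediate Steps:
M = -6/5 (M = 6/(-5) = 6*(-⅕) = -6/5 ≈ -1.2000)
Z(k) = 3*k²
Z(M)*(l + 16) = (3*(-6/5)²)*(-28 + 16) = (3*(36/25))*(-12) = (108/25)*(-12) = -1296/25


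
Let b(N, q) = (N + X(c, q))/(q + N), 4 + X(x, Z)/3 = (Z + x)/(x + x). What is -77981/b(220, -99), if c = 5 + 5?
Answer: -188714020/3893 ≈ -48475.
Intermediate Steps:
c = 10
X(x, Z) = -12 + 3*(Z + x)/(2*x) (X(x, Z) = -12 + 3*((Z + x)/(x + x)) = -12 + 3*((Z + x)/((2*x))) = -12 + 3*((Z + x)*(1/(2*x))) = -12 + 3*((Z + x)/(2*x)) = -12 + 3*(Z + x)/(2*x))
b(N, q) = (-21/2 + N + 3*q/20)/(N + q) (b(N, q) = (N + (3/2)*(q - 7*10)/10)/(q + N) = (N + (3/2)*(⅒)*(q - 70))/(N + q) = (N + (3/2)*(⅒)*(-70 + q))/(N + q) = (N + (-21/2 + 3*q/20))/(N + q) = (-21/2 + N + 3*q/20)/(N + q))
-77981/b(220, -99) = -77981*(220 - 99)/(-21/2 + 220 + (3/20)*(-99)) = -77981*121/(-21/2 + 220 - 297/20) = -77981/((1/121)*(3893/20)) = -77981/3893/2420 = -77981*2420/3893 = -188714020/3893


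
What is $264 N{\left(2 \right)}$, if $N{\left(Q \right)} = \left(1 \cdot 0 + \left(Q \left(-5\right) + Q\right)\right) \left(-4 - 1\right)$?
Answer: $10560$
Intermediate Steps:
$N{\left(Q \right)} = 20 Q$ ($N{\left(Q \right)} = \left(0 + \left(- 5 Q + Q\right)\right) \left(-5\right) = \left(0 - 4 Q\right) \left(-5\right) = - 4 Q \left(-5\right) = 20 Q$)
$264 N{\left(2 \right)} = 264 \cdot 20 \cdot 2 = 264 \cdot 40 = 10560$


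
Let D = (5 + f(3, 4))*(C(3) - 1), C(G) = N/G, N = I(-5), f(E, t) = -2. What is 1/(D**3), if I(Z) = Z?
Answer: -1/512 ≈ -0.0019531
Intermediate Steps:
N = -5
C(G) = -5/G
D = -8 (D = (5 - 2)*(-5/3 - 1) = 3*(-5*1/3 - 1) = 3*(-5/3 - 1) = 3*(-8/3) = -8)
1/(D**3) = 1/((-8)**3) = 1/(-512) = -1/512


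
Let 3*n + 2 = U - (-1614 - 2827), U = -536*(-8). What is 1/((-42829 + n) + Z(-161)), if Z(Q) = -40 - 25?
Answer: -1/39985 ≈ -2.5009e-5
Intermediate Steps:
U = 4288
n = 2909 (n = -⅔ + (4288 - (-1614 - 2827))/3 = -⅔ + (4288 - 1*(-4441))/3 = -⅔ + (4288 + 4441)/3 = -⅔ + (⅓)*8729 = -⅔ + 8729/3 = 2909)
Z(Q) = -65
1/((-42829 + n) + Z(-161)) = 1/((-42829 + 2909) - 65) = 1/(-39920 - 65) = 1/(-39985) = -1/39985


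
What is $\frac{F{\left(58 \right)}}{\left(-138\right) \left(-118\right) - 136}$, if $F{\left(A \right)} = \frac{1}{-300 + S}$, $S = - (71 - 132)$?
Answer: $- \frac{1}{3859372} \approx -2.5911 \cdot 10^{-7}$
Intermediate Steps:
$S = 61$ ($S = \left(-1\right) \left(-61\right) = 61$)
$F{\left(A \right)} = - \frac{1}{239}$ ($F{\left(A \right)} = \frac{1}{-300 + 61} = \frac{1}{-239} = - \frac{1}{239}$)
$\frac{F{\left(58 \right)}}{\left(-138\right) \left(-118\right) - 136} = - \frac{1}{239 \left(\left(-138\right) \left(-118\right) - 136\right)} = - \frac{1}{239 \left(16284 - 136\right)} = - \frac{1}{239 \cdot 16148} = \left(- \frac{1}{239}\right) \frac{1}{16148} = - \frac{1}{3859372}$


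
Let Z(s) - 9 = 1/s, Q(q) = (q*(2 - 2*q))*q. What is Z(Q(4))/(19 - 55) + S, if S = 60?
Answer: 206497/3456 ≈ 59.750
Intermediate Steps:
Q(q) = q²*(2 - 2*q)
Z(s) = 9 + 1/s
Z(Q(4))/(19 - 55) + S = (9 + 1/(2*4²*(1 - 1*4)))/(19 - 55) + 60 = (9 + 1/(2*16*(1 - 4)))/(-36) + 60 = -(9 + 1/(2*16*(-3)))/36 + 60 = -(9 + 1/(-96))/36 + 60 = -(9 - 1/96)/36 + 60 = -1/36*863/96 + 60 = -863/3456 + 60 = 206497/3456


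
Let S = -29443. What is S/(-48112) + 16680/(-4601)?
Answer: -667040917/221363312 ≈ -3.0133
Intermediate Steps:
S/(-48112) + 16680/(-4601) = -29443/(-48112) + 16680/(-4601) = -29443*(-1/48112) + 16680*(-1/4601) = 29443/48112 - 16680/4601 = -667040917/221363312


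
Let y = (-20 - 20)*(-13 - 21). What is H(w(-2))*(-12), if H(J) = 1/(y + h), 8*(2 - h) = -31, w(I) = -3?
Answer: -96/10927 ≈ -0.0087856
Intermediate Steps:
h = 47/8 (h = 2 - ⅛*(-31) = 2 + 31/8 = 47/8 ≈ 5.8750)
y = 1360 (y = -40*(-34) = 1360)
H(J) = 8/10927 (H(J) = 1/(1360 + 47/8) = 1/(10927/8) = 8/10927)
H(w(-2))*(-12) = (8/10927)*(-12) = -96/10927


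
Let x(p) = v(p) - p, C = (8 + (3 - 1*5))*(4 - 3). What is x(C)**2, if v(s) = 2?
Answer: 16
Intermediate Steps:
C = 6 (C = (8 + (3 - 5))*1 = (8 - 2)*1 = 6*1 = 6)
x(p) = 2 - p
x(C)**2 = (2 - 1*6)**2 = (2 - 6)**2 = (-4)**2 = 16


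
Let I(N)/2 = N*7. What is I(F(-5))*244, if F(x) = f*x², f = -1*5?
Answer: -427000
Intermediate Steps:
f = -5
F(x) = -5*x²
I(N) = 14*N (I(N) = 2*(N*7) = 2*(7*N) = 14*N)
I(F(-5))*244 = (14*(-5*(-5)²))*244 = (14*(-5*25))*244 = (14*(-125))*244 = -1750*244 = -427000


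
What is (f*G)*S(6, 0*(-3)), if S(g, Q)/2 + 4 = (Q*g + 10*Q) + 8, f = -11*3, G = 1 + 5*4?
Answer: -5544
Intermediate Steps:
G = 21 (G = 1 + 20 = 21)
f = -33
S(g, Q) = 8 + 20*Q + 2*Q*g (S(g, Q) = -8 + 2*((Q*g + 10*Q) + 8) = -8 + 2*((10*Q + Q*g) + 8) = -8 + 2*(8 + 10*Q + Q*g) = -8 + (16 + 20*Q + 2*Q*g) = 8 + 20*Q + 2*Q*g)
(f*G)*S(6, 0*(-3)) = (-33*21)*(8 + 20*(0*(-3)) + 2*(0*(-3))*6) = -693*(8 + 20*0 + 2*0*6) = -693*(8 + 0 + 0) = -693*8 = -5544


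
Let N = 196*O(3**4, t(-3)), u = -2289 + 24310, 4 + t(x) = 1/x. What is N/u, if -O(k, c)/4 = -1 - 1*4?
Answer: 3920/22021 ≈ 0.17801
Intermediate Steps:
t(x) = -4 + 1/x
u = 22021
O(k, c) = 20 (O(k, c) = -4*(-1 - 1*4) = -4*(-1 - 4) = -4*(-5) = 20)
N = 3920 (N = 196*20 = 3920)
N/u = 3920/22021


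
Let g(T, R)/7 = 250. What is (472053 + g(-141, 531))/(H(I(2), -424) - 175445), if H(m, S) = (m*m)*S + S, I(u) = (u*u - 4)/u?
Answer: -473803/175869 ≈ -2.6941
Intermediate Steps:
g(T, R) = 1750 (g(T, R) = 7*250 = 1750)
I(u) = (-4 + u**2)/u (I(u) = (u**2 - 4)/u = (-4 + u**2)/u)
H(m, S) = S + S*m**2 (H(m, S) = m**2*S + S = S*m**2 + S = S + S*m**2)
(472053 + g(-141, 531))/(H(I(2), -424) - 175445) = (472053 + 1750)/(-424*(1 + (2 - 4/2)**2) - 175445) = 473803/(-424*(1 + (2 - 4*1/2)**2) - 175445) = 473803/(-424*(1 + (2 - 2)**2) - 175445) = 473803/(-424*(1 + 0**2) - 175445) = 473803/(-424*(1 + 0) - 175445) = 473803/(-424*1 - 175445) = 473803/(-424 - 175445) = 473803/(-175869) = 473803*(-1/175869) = -473803/175869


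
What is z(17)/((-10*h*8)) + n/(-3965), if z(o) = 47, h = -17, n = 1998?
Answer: -101237/215696 ≈ -0.46935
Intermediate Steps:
z(17)/((-10*h*8)) + n/(-3965) = 47/((-10*(-17)*8)) + 1998/(-3965) = 47/((170*8)) + 1998*(-1/3965) = 47/1360 - 1998/3965 = -101237/215696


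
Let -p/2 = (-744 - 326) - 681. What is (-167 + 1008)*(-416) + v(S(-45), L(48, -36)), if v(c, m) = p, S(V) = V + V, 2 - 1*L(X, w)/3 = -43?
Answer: -346354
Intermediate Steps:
L(X, w) = 135 (L(X, w) = 6 - 3*(-43) = 6 + 129 = 135)
p = 3502 (p = -2*((-744 - 326) - 681) = -2*(-1070 - 681) = -2*(-1751) = 3502)
S(V) = 2*V
v(c, m) = 3502
(-167 + 1008)*(-416) + v(S(-45), L(48, -36)) = (-167 + 1008)*(-416) + 3502 = 841*(-416) + 3502 = -349856 + 3502 = -346354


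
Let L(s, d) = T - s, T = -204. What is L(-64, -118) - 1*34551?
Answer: -34691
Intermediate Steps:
L(s, d) = -204 - s
L(-64, -118) - 1*34551 = (-204 - 1*(-64)) - 1*34551 = (-204 + 64) - 34551 = -140 - 34551 = -34691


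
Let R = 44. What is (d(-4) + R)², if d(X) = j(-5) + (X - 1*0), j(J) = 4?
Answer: 1936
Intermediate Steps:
d(X) = 4 + X (d(X) = 4 + (X - 1*0) = 4 + (X + 0) = 4 + X)
(d(-4) + R)² = ((4 - 4) + 44)² = (0 + 44)² = 44² = 1936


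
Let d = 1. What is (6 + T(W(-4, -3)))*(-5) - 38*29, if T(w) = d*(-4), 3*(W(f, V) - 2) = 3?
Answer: -1112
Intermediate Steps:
W(f, V) = 3 (W(f, V) = 2 + (⅓)*3 = 2 + 1 = 3)
T(w) = -4 (T(w) = 1*(-4) = -4)
(6 + T(W(-4, -3)))*(-5) - 38*29 = (6 - 4)*(-5) - 38*29 = 2*(-5) - 1102 = -10 - 1102 = -1112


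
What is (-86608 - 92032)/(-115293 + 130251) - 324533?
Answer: -2427271627/7479 ≈ -3.2455e+5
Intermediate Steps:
(-86608 - 92032)/(-115293 + 130251) - 324533 = -178640/14958 - 324533 = -178640*1/14958 - 324533 = -89320/7479 - 324533 = -2427271627/7479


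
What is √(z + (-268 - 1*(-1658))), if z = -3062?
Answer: 2*I*√418 ≈ 40.89*I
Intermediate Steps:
√(z + (-268 - 1*(-1658))) = √(-3062 + (-268 - 1*(-1658))) = √(-3062 + (-268 + 1658)) = √(-3062 + 1390) = √(-1672) = 2*I*√418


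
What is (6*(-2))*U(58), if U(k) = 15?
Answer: -180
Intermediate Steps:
(6*(-2))*U(58) = (6*(-2))*15 = -12*15 = -180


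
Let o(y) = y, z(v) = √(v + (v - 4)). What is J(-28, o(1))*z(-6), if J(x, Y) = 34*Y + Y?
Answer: 140*I ≈ 140.0*I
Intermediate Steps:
z(v) = √(-4 + 2*v) (z(v) = √(v + (-4 + v)) = √(-4 + 2*v))
J(x, Y) = 35*Y
J(-28, o(1))*z(-6) = (35*1)*√(-4 + 2*(-6)) = 35*√(-4 - 12) = 35*√(-16) = 35*(4*I) = 140*I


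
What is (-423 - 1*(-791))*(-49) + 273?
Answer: -17759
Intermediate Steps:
(-423 - 1*(-791))*(-49) + 273 = (-423 + 791)*(-49) + 273 = 368*(-49) + 273 = -18032 + 273 = -17759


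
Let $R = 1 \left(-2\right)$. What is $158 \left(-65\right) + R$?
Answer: $-10272$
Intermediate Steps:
$R = -2$
$158 \left(-65\right) + R = 158 \left(-65\right) - 2 = -10270 - 2 = -10272$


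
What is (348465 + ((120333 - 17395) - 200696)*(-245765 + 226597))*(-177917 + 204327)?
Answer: 49496930295690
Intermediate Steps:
(348465 + ((120333 - 17395) - 200696)*(-245765 + 226597))*(-177917 + 204327) = (348465 + (102938 - 200696)*(-19168))*26410 = (348465 - 97758*(-19168))*26410 = (348465 + 1873825344)*26410 = 1874173809*26410 = 49496930295690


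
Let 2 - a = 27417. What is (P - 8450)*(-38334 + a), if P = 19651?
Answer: -736454549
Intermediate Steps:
a = -27415 (a = 2 - 1*27417 = 2 - 27417 = -27415)
(P - 8450)*(-38334 + a) = (19651 - 8450)*(-38334 - 27415) = 11201*(-65749) = -736454549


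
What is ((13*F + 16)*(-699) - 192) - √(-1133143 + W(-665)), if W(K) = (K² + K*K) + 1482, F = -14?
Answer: 115842 - I*√247211 ≈ 1.1584e+5 - 497.2*I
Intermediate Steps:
W(K) = 1482 + 2*K² (W(K) = (K² + K²) + 1482 = 2*K² + 1482 = 1482 + 2*K²)
((13*F + 16)*(-699) - 192) - √(-1133143 + W(-665)) = ((13*(-14) + 16)*(-699) - 192) - √(-1133143 + (1482 + 2*(-665)²)) = ((-182 + 16)*(-699) - 192) - √(-1133143 + (1482 + 2*442225)) = (-166*(-699) - 192) - √(-1133143 + (1482 + 884450)) = (116034 - 192) - √(-1133143 + 885932) = 115842 - √(-247211) = 115842 - I*√247211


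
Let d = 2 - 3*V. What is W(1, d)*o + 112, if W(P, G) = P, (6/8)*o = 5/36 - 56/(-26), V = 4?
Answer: 40385/351 ≈ 115.06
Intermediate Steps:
o = 1073/351 (o = 4*(5/36 - 56/(-26))/3 = 4*(5*(1/36) - 56*(-1/26))/3 = 4*(5/36 + 28/13)/3 = (4/3)*(1073/468) = 1073/351 ≈ 3.0570)
d = -10 (d = 2 - 3*4 = 2 - 12 = -10)
W(1, d)*o + 112 = 1*(1073/351) + 112 = 1073/351 + 112 = 40385/351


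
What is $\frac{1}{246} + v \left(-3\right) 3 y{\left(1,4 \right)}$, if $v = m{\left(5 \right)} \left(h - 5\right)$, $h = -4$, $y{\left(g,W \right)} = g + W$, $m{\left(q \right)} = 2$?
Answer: $\frac{199261}{246} \approx 810.0$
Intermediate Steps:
$y{\left(g,W \right)} = W + g$
$v = -18$ ($v = 2 \left(-4 - 5\right) = 2 \left(-9\right) = -18$)
$\frac{1}{246} + v \left(-3\right) 3 y{\left(1,4 \right)} = \frac{1}{246} - 18 \left(-3\right) 3 \left(4 + 1\right) = \frac{1}{246} - 18 \left(\left(-9\right) 5\right) = \frac{1}{246} - -810 = \frac{1}{246} + 810 = \frac{199261}{246}$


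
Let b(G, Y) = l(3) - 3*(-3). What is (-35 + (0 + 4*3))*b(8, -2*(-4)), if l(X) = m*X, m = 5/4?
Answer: -1173/4 ≈ -293.25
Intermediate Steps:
m = 5/4 (m = 5*(¼) = 5/4 ≈ 1.2500)
l(X) = 5*X/4
b(G, Y) = 51/4 (b(G, Y) = (5/4)*3 - 3*(-3) = 15/4 + 9 = 51/4)
(-35 + (0 + 4*3))*b(8, -2*(-4)) = (-35 + (0 + 4*3))*(51/4) = (-35 + (0 + 12))*(51/4) = (-35 + 12)*(51/4) = -23*51/4 = -1173/4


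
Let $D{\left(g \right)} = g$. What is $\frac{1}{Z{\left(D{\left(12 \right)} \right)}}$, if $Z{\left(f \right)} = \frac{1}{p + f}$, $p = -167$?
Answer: $-155$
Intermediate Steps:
$Z{\left(f \right)} = \frac{1}{-167 + f}$
$\frac{1}{Z{\left(D{\left(12 \right)} \right)}} = \frac{1}{\frac{1}{-167 + 12}} = \frac{1}{\frac{1}{-155}} = \frac{1}{- \frac{1}{155}} = -155$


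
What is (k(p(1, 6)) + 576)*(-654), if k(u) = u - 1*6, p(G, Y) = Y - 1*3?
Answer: -374742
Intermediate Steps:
p(G, Y) = -3 + Y (p(G, Y) = Y - 3 = -3 + Y)
k(u) = -6 + u (k(u) = u - 6 = -6 + u)
(k(p(1, 6)) + 576)*(-654) = ((-6 + (-3 + 6)) + 576)*(-654) = ((-6 + 3) + 576)*(-654) = (-3 + 576)*(-654) = 573*(-654) = -374742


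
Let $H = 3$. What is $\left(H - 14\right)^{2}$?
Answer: $121$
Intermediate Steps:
$\left(H - 14\right)^{2} = \left(3 - 14\right)^{2} = \left(-11\right)^{2} = 121$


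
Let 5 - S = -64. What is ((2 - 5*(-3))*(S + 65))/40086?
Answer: 67/1179 ≈ 0.056828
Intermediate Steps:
S = 69 (S = 5 - 1*(-64) = 5 + 64 = 69)
((2 - 5*(-3))*(S + 65))/40086 = ((2 - 5*(-3))*(69 + 65))/40086 = ((2 + 15)*134)*(1/40086) = (17*134)*(1/40086) = 2278*(1/40086) = 67/1179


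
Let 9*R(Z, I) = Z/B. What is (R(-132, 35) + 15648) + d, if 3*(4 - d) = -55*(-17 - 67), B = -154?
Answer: 296354/21 ≈ 14112.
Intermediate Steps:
R(Z, I) = -Z/1386 (R(Z, I) = (Z/(-154))/9 = (Z*(-1/154))/9 = (-Z/154)/9 = -Z/1386)
d = -1536 (d = 4 - (-55)*(-17 - 67)/3 = 4 - (-55)*(-84)/3 = 4 - ⅓*4620 = 4 - 1540 = -1536)
(R(-132, 35) + 15648) + d = (-1/1386*(-132) + 15648) - 1536 = (2/21 + 15648) - 1536 = 328610/21 - 1536 = 296354/21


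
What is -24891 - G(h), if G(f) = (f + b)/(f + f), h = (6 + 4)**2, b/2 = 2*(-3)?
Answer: -622286/25 ≈ -24891.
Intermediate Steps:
b = -12 (b = 2*(2*(-3)) = 2*(-6) = -12)
h = 100 (h = 10**2 = 100)
G(f) = (-12 + f)/(2*f) (G(f) = (f - 12)/(f + f) = (-12 + f)/((2*f)) = (-12 + f)*(1/(2*f)) = (-12 + f)/(2*f))
-24891 - G(h) = -24891 - (-12 + 100)/(2*100) = -24891 - 88/(2*100) = -24891 - 1*11/25 = -24891 - 11/25 = -622286/25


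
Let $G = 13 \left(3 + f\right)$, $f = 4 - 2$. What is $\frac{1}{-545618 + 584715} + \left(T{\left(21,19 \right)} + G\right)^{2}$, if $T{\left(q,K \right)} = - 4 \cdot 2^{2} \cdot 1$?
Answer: $\frac{93871898}{39097} \approx 2401.0$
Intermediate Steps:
$T{\left(q,K \right)} = -16$ ($T{\left(q,K \right)} = \left(-4\right) 4 \cdot 1 = \left(-16\right) 1 = -16$)
$f = 2$
$G = 65$ ($G = 13 \left(3 + 2\right) = 13 \cdot 5 = 65$)
$\frac{1}{-545618 + 584715} + \left(T{\left(21,19 \right)} + G\right)^{2} = \frac{1}{-545618 + 584715} + \left(-16 + 65\right)^{2} = \frac{1}{39097} + 49^{2} = \frac{1}{39097} + 2401 = \frac{93871898}{39097}$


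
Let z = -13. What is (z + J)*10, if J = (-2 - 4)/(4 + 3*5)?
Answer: -2530/19 ≈ -133.16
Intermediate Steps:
J = -6/19 (J = -6/(4 + 15) = -6/19 ≈ -0.31579)
(z + J)*10 = (-13 - 6/19)*10 = -253/19*10 = -2530/19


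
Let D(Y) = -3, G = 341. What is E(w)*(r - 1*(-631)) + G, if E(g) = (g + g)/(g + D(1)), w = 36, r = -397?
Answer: 9367/11 ≈ 851.54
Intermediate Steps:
E(g) = 2*g/(-3 + g) (E(g) = (g + g)/(g - 3) = (2*g)/(-3 + g) = 2*g/(-3 + g))
E(w)*(r - 1*(-631)) + G = (2*36/(-3 + 36))*(-397 - 1*(-631)) + 341 = (2*36/33)*(-397 + 631) + 341 = (2*36*(1/33))*234 + 341 = (24/11)*234 + 341 = 5616/11 + 341 = 9367/11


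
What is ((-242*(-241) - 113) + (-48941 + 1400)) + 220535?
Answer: 231203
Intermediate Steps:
((-242*(-241) - 113) + (-48941 + 1400)) + 220535 = ((58322 - 113) - 47541) + 220535 = (58209 - 47541) + 220535 = 10668 + 220535 = 231203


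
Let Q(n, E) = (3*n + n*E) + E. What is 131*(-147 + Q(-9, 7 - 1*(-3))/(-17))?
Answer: -313352/17 ≈ -18432.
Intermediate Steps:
Q(n, E) = E + 3*n + E*n (Q(n, E) = (3*n + E*n) + E = E + 3*n + E*n)
131*(-147 + Q(-9, 7 - 1*(-3))/(-17)) = 131*(-147 + ((7 - 1*(-3)) + 3*(-9) + (7 - 1*(-3))*(-9))/(-17)) = 131*(-147 + ((7 + 3) - 27 + (7 + 3)*(-9))*(-1/17)) = 131*(-147 + (10 - 27 + 10*(-9))*(-1/17)) = 131*(-147 + (10 - 27 - 90)*(-1/17)) = 131*(-147 - 107*(-1/17)) = 131*(-147 + 107/17) = 131*(-2392/17) = -313352/17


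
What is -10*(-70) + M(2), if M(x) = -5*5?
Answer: 675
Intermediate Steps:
M(x) = -25
-10*(-70) + M(2) = -10*(-70) - 25 = 700 - 25 = 675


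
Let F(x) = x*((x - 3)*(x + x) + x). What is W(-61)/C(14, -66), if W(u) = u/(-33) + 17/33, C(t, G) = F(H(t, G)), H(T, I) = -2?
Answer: -13/198 ≈ -0.065657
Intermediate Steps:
F(x) = x*(x + 2*x*(-3 + x)) (F(x) = x*((-3 + x)*(2*x) + x) = x*(2*x*(-3 + x) + x) = x*(x + 2*x*(-3 + x)))
C(t, G) = -36 (C(t, G) = (-2)**2*(-5 + 2*(-2)) = 4*(-5 - 4) = 4*(-9) = -36)
W(u) = 17/33 - u/33 (W(u) = u*(-1/33) + 17*(1/33) = -u/33 + 17/33 = 17/33 - u/33)
W(-61)/C(14, -66) = (17/33 - 1/33*(-61))/(-36) = (17/33 + 61/33)*(-1/36) = (26/11)*(-1/36) = -13/198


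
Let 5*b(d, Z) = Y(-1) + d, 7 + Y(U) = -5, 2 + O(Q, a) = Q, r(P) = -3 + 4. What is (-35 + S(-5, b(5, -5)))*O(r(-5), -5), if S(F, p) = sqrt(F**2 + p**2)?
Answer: 35 - sqrt(674)/5 ≈ 29.808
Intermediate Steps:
r(P) = 1
O(Q, a) = -2 + Q
Y(U) = -12 (Y(U) = -7 - 5 = -12)
b(d, Z) = -12/5 + d/5 (b(d, Z) = (-12 + d)/5 = -12/5 + d/5)
(-35 + S(-5, b(5, -5)))*O(r(-5), -5) = (-35 + sqrt((-5)**2 + (-12/5 + (1/5)*5)**2))*(-2 + 1) = (-35 + sqrt(25 + (-12/5 + 1)**2))*(-1) = (-35 + sqrt(25 + (-7/5)**2))*(-1) = (-35 + sqrt(25 + 49/25))*(-1) = (-35 + sqrt(674/25))*(-1) = (-35 + sqrt(674)/5)*(-1) = 35 - sqrt(674)/5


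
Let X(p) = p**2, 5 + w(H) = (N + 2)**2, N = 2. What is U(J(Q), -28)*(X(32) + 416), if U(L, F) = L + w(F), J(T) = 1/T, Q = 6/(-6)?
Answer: 14400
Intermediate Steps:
Q = -1 (Q = 6*(-1/6) = -1)
w(H) = 11 (w(H) = -5 + (2 + 2)**2 = -5 + 4**2 = -5 + 16 = 11)
U(L, F) = 11 + L (U(L, F) = L + 11 = 11 + L)
U(J(Q), -28)*(X(32) + 416) = (11 + 1/(-1))*(32**2 + 416) = (11 - 1)*(1024 + 416) = 10*1440 = 14400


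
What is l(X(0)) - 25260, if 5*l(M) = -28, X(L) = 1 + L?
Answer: -126328/5 ≈ -25266.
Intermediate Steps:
l(M) = -28/5 (l(M) = (1/5)*(-28) = -28/5)
l(X(0)) - 25260 = -28/5 - 25260 = -126328/5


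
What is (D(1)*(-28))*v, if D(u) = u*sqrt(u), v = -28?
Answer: 784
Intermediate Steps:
D(u) = u**(3/2)
(D(1)*(-28))*v = (1**(3/2)*(-28))*(-28) = (1*(-28))*(-28) = -28*(-28) = 784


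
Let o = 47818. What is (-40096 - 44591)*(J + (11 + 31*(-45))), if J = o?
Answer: -3932356158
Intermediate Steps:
J = 47818
(-40096 - 44591)*(J + (11 + 31*(-45))) = (-40096 - 44591)*(47818 + (11 + 31*(-45))) = -84687*(47818 + (11 - 1395)) = -84687*(47818 - 1384) = -84687*46434 = -3932356158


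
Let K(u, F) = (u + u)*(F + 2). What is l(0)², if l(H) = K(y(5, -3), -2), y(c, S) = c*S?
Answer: 0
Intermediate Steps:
y(c, S) = S*c
K(u, F) = 2*u*(2 + F) (K(u, F) = (2*u)*(2 + F) = 2*u*(2 + F))
l(H) = 0 (l(H) = 2*(-3*5)*(2 - 2) = 2*(-15)*0 = 0)
l(0)² = 0² = 0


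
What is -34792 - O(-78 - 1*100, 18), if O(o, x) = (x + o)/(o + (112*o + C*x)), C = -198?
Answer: -411902568/11839 ≈ -34792.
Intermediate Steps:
O(o, x) = (o + x)/(-198*x + 113*o) (O(o, x) = (x + o)/(o + (112*o - 198*x)) = (o + x)/(o + (-198*x + 112*o)) = (o + x)/(-198*x + 113*o))
-34792 - O(-78 - 1*100, 18) = -34792 - ((-78 - 1*100) + 18)/(-198*18 + 113*(-78 - 1*100)) = -34792 - ((-78 - 100) + 18)/(-3564 + 113*(-78 - 100)) = -34792 - (-178 + 18)/(-3564 + 113*(-178)) = -34792 - (-160)/(-3564 - 20114) = -34792 - (-160)/(-23678) = -34792 - (-1)*(-160)/23678 = -34792 - 1*80/11839 = -34792 - 80/11839 = -411902568/11839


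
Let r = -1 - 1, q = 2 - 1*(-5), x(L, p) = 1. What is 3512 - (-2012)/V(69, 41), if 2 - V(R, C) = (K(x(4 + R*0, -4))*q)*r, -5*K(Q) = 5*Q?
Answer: 10033/3 ≈ 3344.3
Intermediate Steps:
K(Q) = -Q
q = 7 (q = 2 + 5 = 7)
r = -2
V(R, C) = -12 (V(R, C) = 2 - -1*1*7*(-2) = 2 - (-1*7)*(-2) = 2 - (-7)*(-2) = 2 - 1*14 = 2 - 14 = -12)
3512 - (-2012)/V(69, 41) = 3512 - (-2012)/(-12) = 3512 - (-2012)*(-1)/12 = 3512 - 1*503/3 = 3512 - 503/3 = 10033/3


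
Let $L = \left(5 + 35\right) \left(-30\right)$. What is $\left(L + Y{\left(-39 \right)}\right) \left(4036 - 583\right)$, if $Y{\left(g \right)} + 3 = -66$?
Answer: $-4381857$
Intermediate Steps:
$L = -1200$ ($L = 40 \left(-30\right) = -1200$)
$Y{\left(g \right)} = -69$ ($Y{\left(g \right)} = -3 - 66 = -69$)
$\left(L + Y{\left(-39 \right)}\right) \left(4036 - 583\right) = \left(-1200 - 69\right) \left(4036 - 583\right) = - 1269 \left(4036 - 583\right) = \left(-1269\right) 3453 = -4381857$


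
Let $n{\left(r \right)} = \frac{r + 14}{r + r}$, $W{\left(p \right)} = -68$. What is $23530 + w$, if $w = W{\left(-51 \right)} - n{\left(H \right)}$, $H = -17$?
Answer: $\frac{797705}{34} \approx 23462.0$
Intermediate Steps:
$n{\left(r \right)} = \frac{14 + r}{2 r}$
$w = - \frac{2315}{34}$ ($w = -68 - \frac{14 - 17}{2 \left(-17\right)} = -68 - \frac{1}{2} \left(- \frac{1}{17}\right) \left(-3\right) = -68 - \frac{3}{34} = - \frac{2315}{34} \approx -68.088$)
$23530 + w = 23530 - \frac{2315}{34} = \frac{797705}{34}$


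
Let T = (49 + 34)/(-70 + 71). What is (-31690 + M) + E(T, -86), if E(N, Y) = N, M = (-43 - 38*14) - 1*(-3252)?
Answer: -28930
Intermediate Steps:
T = 83 (T = 83/1 = 83*1 = 83)
M = 2677 (M = (-43 - 532) + 3252 = -575 + 3252 = 2677)
(-31690 + M) + E(T, -86) = (-31690 + 2677) + 83 = -29013 + 83 = -28930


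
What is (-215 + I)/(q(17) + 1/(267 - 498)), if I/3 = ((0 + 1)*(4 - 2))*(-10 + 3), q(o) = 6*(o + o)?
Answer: -59367/47123 ≈ -1.2598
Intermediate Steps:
q(o) = 12*o (q(o) = 6*(2*o) = 12*o)
I = -42 (I = 3*(((0 + 1)*(4 - 2))*(-10 + 3)) = 3*((1*2)*(-7)) = 3*(2*(-7)) = 3*(-14) = -42)
(-215 + I)/(q(17) + 1/(267 - 498)) = (-215 - 42)/(12*17 + 1/(267 - 498)) = -257/(204 + 1/(-231)) = -257/(204 - 1/231) = -257/47123/231 = -257*231/47123 = -59367/47123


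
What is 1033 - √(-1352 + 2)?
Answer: 1033 - 15*I*√6 ≈ 1033.0 - 36.742*I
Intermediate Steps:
1033 - √(-1352 + 2) = 1033 - √(-1350) = 1033 - 15*I*√6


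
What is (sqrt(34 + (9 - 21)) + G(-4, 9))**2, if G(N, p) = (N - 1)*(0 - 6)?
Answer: (30 + sqrt(22))**2 ≈ 1203.4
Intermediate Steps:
G(N, p) = 6 - 6*N (G(N, p) = (-1 + N)*(-6) = 6 - 6*N)
(sqrt(34 + (9 - 21)) + G(-4, 9))**2 = (sqrt(34 + (9 - 21)) + (6 - 6*(-4)))**2 = (sqrt(34 - 12) + (6 + 24))**2 = (sqrt(22) + 30)**2 = (30 + sqrt(22))**2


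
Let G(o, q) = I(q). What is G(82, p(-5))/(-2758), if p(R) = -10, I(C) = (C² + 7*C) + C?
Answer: -10/1379 ≈ -0.0072516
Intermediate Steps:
I(C) = C² + 8*C
G(o, q) = q*(8 + q)
G(82, p(-5))/(-2758) = -10*(8 - 10)/(-2758) = -10*(-2)*(-1/2758) = 20*(-1/2758) = -10/1379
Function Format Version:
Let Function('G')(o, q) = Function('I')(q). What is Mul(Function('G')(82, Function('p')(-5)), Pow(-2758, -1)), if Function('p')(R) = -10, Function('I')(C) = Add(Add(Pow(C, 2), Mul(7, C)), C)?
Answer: Rational(-10, 1379) ≈ -0.0072516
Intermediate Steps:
Function('I')(C) = Add(Pow(C, 2), Mul(8, C))
Function('G')(o, q) = Mul(q, Add(8, q))
Mul(Function('G')(82, Function('p')(-5)), Pow(-2758, -1)) = Mul(Mul(-10, Add(8, -10)), Pow(-2758, -1)) = Mul(Mul(-10, -2), Rational(-1, 2758)) = Mul(20, Rational(-1, 2758)) = Rational(-10, 1379)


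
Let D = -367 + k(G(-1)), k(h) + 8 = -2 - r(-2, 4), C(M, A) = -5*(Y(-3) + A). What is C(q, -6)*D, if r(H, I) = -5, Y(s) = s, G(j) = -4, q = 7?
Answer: -16740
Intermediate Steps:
C(M, A) = 15 - 5*A (C(M, A) = -5*(-3 + A) = 15 - 5*A)
k(h) = -5 (k(h) = -8 + (-2 - 1*(-5)) = -8 + (-2 + 5) = -8 + 3 = -5)
D = -372 (D = -367 - 5 = -372)
C(q, -6)*D = (15 - 5*(-6))*(-372) = (15 + 30)*(-372) = 45*(-372) = -16740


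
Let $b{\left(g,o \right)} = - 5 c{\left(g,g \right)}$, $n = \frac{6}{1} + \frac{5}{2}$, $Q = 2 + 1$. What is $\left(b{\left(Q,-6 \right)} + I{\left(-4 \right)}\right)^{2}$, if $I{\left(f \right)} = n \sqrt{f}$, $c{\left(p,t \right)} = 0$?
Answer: $-289$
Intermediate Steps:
$Q = 3$
$n = \frac{17}{2}$ ($n = 6 \cdot 1 + 5 \cdot \frac{1}{2} = 6 + \frac{5}{2} = \frac{17}{2} \approx 8.5$)
$b{\left(g,o \right)} = 0$ ($b{\left(g,o \right)} = \left(-5\right) 0 = 0$)
$I{\left(f \right)} = \frac{17 \sqrt{f}}{2}$
$\left(b{\left(Q,-6 \right)} + I{\left(-4 \right)}\right)^{2} = \left(0 + \frac{17 \sqrt{-4}}{2}\right)^{2} = \left(0 + \frac{17 \cdot 2 i}{2}\right)^{2} = \left(0 + 17 i\right)^{2} = \left(17 i\right)^{2} = -289$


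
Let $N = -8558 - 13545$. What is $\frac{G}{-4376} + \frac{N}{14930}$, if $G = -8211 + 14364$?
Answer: $- \frac{94293509}{32666840} \approx -2.8865$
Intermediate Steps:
$G = 6153$
$N = -22103$
$\frac{G}{-4376} + \frac{N}{14930} = \frac{6153}{-4376} - \frac{22103}{14930} = 6153 \left(- \frac{1}{4376}\right) - \frac{22103}{14930} = - \frac{6153}{4376} - \frac{22103}{14930} = - \frac{94293509}{32666840}$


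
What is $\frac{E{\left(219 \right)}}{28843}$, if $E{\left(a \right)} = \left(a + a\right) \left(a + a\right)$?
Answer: $\frac{191844}{28843} \approx 6.6513$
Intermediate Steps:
$E{\left(a \right)} = 4 a^{2}$ ($E{\left(a \right)} = 2 a 2 a = 4 a^{2}$)
$\frac{E{\left(219 \right)}}{28843} = \frac{4 \cdot 219^{2}}{28843} = 4 \cdot 47961 \cdot \frac{1}{28843} = 191844 \cdot \frac{1}{28843} = \frac{191844}{28843}$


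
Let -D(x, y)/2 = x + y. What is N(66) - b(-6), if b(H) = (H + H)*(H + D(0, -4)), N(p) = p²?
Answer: 4380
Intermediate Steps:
D(x, y) = -2*x - 2*y (D(x, y) = -2*(x + y) = -2*x - 2*y)
b(H) = 2*H*(8 + H) (b(H) = (H + H)*(H + (-2*0 - 2*(-4))) = (2*H)*(H + (0 + 8)) = (2*H)*(H + 8) = (2*H)*(8 + H) = 2*H*(8 + H))
N(66) - b(-6) = 66² - 2*(-6)*(8 - 6) = 4356 - 2*(-6)*2 = 4356 - 1*(-24) = 4356 + 24 = 4380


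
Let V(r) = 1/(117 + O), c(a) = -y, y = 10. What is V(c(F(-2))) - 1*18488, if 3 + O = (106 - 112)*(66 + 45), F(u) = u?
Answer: -10205377/552 ≈ -18488.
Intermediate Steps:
O = -669 (O = -3 + (106 - 112)*(66 + 45) = -3 - 6*111 = -3 - 666 = -669)
c(a) = -10 (c(a) = -1*10 = -10)
V(r) = -1/552 (V(r) = 1/(117 - 669) = 1/(-552) = -1/552)
V(c(F(-2))) - 1*18488 = -1/552 - 1*18488 = -1/552 - 18488 = -10205377/552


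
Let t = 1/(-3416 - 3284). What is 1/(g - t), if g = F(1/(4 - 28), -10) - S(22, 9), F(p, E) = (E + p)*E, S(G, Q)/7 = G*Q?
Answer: -10050/12920111 ≈ -0.00077786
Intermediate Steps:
S(G, Q) = 7*G*Q (S(G, Q) = 7*(G*Q) = 7*G*Q)
F(p, E) = E*(E + p)
t = -1/6700 (t = 1/(-6700) = -1/6700 ≈ -0.00014925)
g = -15427/12 (g = -10*(-10 + 1/(4 - 28)) - 7*22*9 = -10*(-10 + 1/(-24)) - 1*1386 = -10*(-10 - 1/24) - 1386 = -10*(-241/24) - 1386 = 1205/12 - 1386 = -15427/12 ≈ -1285.6)
1/(g - t) = 1/(-15427/12 - 1*(-1/6700)) = 1/(-15427/12 + 1/6700) = 1/(-12920111/10050) = -10050/12920111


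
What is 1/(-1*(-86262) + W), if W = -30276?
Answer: 1/55986 ≈ 1.7862e-5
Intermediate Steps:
1/(-1*(-86262) + W) = 1/(-1*(-86262) - 30276) = 1/(86262 - 30276) = 1/55986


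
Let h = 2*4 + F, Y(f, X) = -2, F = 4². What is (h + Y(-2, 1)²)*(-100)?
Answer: -2800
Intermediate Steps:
F = 16
h = 24 (h = 2*4 + 16 = 8 + 16 = 24)
(h + Y(-2, 1)²)*(-100) = (24 + (-2)²)*(-100) = (24 + 4)*(-100) = 28*(-100) = -2800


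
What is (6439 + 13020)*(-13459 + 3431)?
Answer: -195134852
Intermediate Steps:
(6439 + 13020)*(-13459 + 3431) = 19459*(-10028) = -195134852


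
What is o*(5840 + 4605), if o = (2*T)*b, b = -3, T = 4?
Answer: -250680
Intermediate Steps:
o = -24 (o = (2*4)*(-3) = 8*(-3) = -24)
o*(5840 + 4605) = -24*(5840 + 4605) = -24*10445 = -250680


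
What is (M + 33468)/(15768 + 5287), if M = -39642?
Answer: -6174/21055 ≈ -0.29323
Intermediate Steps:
(M + 33468)/(15768 + 5287) = (-39642 + 33468)/(15768 + 5287) = -6174/21055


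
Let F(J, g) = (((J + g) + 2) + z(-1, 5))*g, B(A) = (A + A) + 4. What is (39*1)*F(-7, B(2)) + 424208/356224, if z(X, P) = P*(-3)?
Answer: -83329903/22264 ≈ -3742.8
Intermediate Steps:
B(A) = 4 + 2*A (B(A) = 2*A + 4 = 4 + 2*A)
z(X, P) = -3*P
F(J, g) = g*(-13 + J + g) (F(J, g) = (((J + g) + 2) - 3*5)*g = ((2 + J + g) - 15)*g = (-13 + J + g)*g = g*(-13 + J + g))
(39*1)*F(-7, B(2)) + 424208/356224 = (39*1)*((4 + 2*2)*(-13 - 7 + (4 + 2*2))) + 424208/356224 = 39*((4 + 4)*(-13 - 7 + (4 + 4))) + 424208*(1/356224) = 39*(8*(-13 - 7 + 8)) + 26513/22264 = 39*(8*(-12)) + 26513/22264 = 39*(-96) + 26513/22264 = -3744 + 26513/22264 = -83329903/22264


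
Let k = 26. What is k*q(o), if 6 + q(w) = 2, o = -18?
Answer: -104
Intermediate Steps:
q(w) = -4 (q(w) = -6 + 2 = -4)
k*q(o) = 26*(-4) = -104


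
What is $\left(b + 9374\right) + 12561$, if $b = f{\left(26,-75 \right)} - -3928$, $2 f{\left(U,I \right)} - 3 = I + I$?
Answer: $\frac{51579}{2} \approx 25790.0$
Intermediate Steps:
$f{\left(U,I \right)} = \frac{3}{2} + I$ ($f{\left(U,I \right)} = \frac{3}{2} + \frac{I + I}{2} = \frac{3}{2} + \frac{2 I}{2} = \frac{3}{2} + I$)
$b = \frac{7709}{2}$ ($b = \left(\frac{3}{2} - 75\right) - -3928 = - \frac{147}{2} + 3928 = \frac{7709}{2} \approx 3854.5$)
$\left(b + 9374\right) + 12561 = \left(\frac{7709}{2} + 9374\right) + 12561 = \frac{26457}{2} + 12561 = \frac{51579}{2}$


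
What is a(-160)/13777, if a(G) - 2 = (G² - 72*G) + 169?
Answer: 37291/13777 ≈ 2.7068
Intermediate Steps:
a(G) = 171 + G² - 72*G (a(G) = 2 + ((G² - 72*G) + 169) = 2 + (169 + G² - 72*G) = 171 + G² - 72*G)
a(-160)/13777 = (171 + (-160)² - 72*(-160))/13777 = (171 + 25600 + 11520)*(1/13777) = 37291*(1/13777) = 37291/13777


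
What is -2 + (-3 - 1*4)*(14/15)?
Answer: -128/15 ≈ -8.5333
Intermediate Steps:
-2 + (-3 - 1*4)*(14/15) = -2 + (-3 - 4)*(14*(1/15)) = -2 - 7*14/15 = -2 - 98/15 = -128/15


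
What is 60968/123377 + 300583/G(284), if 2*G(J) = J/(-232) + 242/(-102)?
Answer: -219394381689004/1312607903 ≈ -1.6714e+5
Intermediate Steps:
G(J) = -121/102 - J/464 (G(J) = (J/(-232) + 242/(-102))/2 = (J*(-1/232) + 242*(-1/102))/2 = (-J/232 - 121/51)/2 = (-121/51 - J/232)/2 = -121/102 - J/464)
60968/123377 + 300583/G(284) = 60968/123377 + 300583/(-121/102 - 1/464*284) = 60968*(1/123377) + 300583/(-121/102 - 71/116) = 60968/123377 + 300583/(-10639/5916) = 60968/123377 + 300583*(-5916/10639) = 60968/123377 - 1778249028/10639 = -219394381689004/1312607903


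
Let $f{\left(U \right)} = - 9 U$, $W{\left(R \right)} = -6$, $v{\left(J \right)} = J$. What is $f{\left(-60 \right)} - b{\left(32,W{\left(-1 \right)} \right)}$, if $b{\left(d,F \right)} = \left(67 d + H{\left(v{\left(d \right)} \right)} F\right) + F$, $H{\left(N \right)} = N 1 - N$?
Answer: $-1598$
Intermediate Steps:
$H{\left(N \right)} = 0$ ($H{\left(N \right)} = N - N = 0$)
$b{\left(d,F \right)} = F + 67 d$ ($b{\left(d,F \right)} = \left(67 d + 0 F\right) + F = \left(67 d + 0\right) + F = 67 d + F = F + 67 d$)
$f{\left(-60 \right)} - b{\left(32,W{\left(-1 \right)} \right)} = \left(-9\right) \left(-60\right) - \left(-6 + 67 \cdot 32\right) = 540 - \left(-6 + 2144\right) = 540 - 2138 = -1598$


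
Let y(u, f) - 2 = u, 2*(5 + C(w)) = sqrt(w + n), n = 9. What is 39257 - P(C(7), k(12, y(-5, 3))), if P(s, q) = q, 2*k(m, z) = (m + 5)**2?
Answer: 78225/2 ≈ 39113.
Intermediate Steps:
C(w) = -5 + sqrt(9 + w)/2 (C(w) = -5 + sqrt(w + 9)/2 = -5 + sqrt(9 + w)/2)
y(u, f) = 2 + u
k(m, z) = (5 + m)**2/2 (k(m, z) = (m + 5)**2/2 = (5 + m)**2/2)
39257 - P(C(7), k(12, y(-5, 3))) = 39257 - (5 + 12)**2/2 = 39257 - 17**2/2 = 39257 - 289/2 = 78225/2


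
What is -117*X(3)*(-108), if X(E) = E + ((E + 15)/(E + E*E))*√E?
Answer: 37908 + 18954*√3 ≈ 70737.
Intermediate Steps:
X(E) = E + √E*(15 + E)/(E + E²) (X(E) = E + ((15 + E)/(E + E²))*√E = E + √E*(15 + E)/(E + E²))
-117*X(3)*(-108) = -117*(3² + 3³ + 3^(3/2) + 15*√3)/(3*(1 + 3))*(-108) = -39*(9 + 27 + 3*√3 + 15*√3)/4*(-108) = -39*(36 + 18*√3)/4*(-108) = -117*(3 + 3*√3/2)*(-108) = (-351 - 351*√3/2)*(-108) = 37908 + 18954*√3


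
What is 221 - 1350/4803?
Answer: 353371/1601 ≈ 220.72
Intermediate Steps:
221 - 1350/4803 = 221 - 1*450/1601 = 221 - 450/1601 = 353371/1601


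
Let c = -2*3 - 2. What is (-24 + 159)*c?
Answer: -1080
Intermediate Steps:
c = -8 (c = -6 - 2 = -8)
(-24 + 159)*c = (-24 + 159)*(-8) = 135*(-8) = -1080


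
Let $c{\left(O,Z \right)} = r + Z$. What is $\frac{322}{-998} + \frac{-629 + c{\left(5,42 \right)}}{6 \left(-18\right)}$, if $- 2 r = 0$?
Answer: $\frac{275525}{53892} \approx 5.1125$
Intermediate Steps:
$r = 0$ ($r = \left(- \frac{1}{2}\right) 0 = 0$)
$c{\left(O,Z \right)} = Z$ ($c{\left(O,Z \right)} = 0 + Z = Z$)
$\frac{322}{-998} + \frac{-629 + c{\left(5,42 \right)}}{6 \left(-18\right)} = \frac{322}{-998} + \frac{-629 + 42}{6 \left(-18\right)} = 322 \left(- \frac{1}{998}\right) - \frac{587}{-108} = - \frac{161}{499} - - \frac{587}{108} = - \frac{161}{499} + \frac{587}{108} = \frac{275525}{53892}$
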